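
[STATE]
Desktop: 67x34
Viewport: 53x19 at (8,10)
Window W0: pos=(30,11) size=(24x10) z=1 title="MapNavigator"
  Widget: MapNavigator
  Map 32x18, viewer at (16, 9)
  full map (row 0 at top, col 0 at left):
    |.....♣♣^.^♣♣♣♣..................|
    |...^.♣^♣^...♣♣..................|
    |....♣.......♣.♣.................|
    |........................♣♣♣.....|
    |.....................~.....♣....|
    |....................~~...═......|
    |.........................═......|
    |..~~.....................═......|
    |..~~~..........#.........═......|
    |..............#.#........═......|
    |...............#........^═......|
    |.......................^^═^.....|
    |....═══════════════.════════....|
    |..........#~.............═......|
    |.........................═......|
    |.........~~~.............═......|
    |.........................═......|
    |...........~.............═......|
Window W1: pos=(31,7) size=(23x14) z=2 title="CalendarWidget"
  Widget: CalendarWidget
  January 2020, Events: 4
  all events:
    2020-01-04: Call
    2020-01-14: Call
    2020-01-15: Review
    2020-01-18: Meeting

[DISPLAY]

                       ┃     January 2020    ┃       
                      ┏┃Mo Tu We Th Fr Sa Su ┃       
                      ┃┃       1  2  3  4*  5┃       
                      ┠┃ 6  7  8  9 10 11 12 ┃       
                      ┃┃13 14* 15* 16 17 18* ┃       
                      ┃┃20 21 22 23 24 25 26 ┃       
                      ┃┃27 28 29 30 31       ┃       
                      ┃┃                     ┃       
                      ┃┃                     ┃       
                      ┃┃                     ┃       
                      ┗┗━━━━━━━━━━━━━━━━━━━━━┛       
                                                     
                                                     
                                                     
                                                     
                                                     
                                                     
                                                     
                                                     


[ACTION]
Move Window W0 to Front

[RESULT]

                       ┃     January 2020    ┃       
                      ┏━━━━━━━━━━━━━━━━━━━━━━┓       
                      ┃ MapNavigator         ┃       
                      ┠──────────────────────┨       
                      ┃....................═.┃       
                      ┃....................═.┃       
                      ┃..........#.........═.┃       
                      ┃.........#.@........═.┃       
                      ┃..........#........^═.┃       
                      ┃..................^^═^┃       
                      ┗━━━━━━━━━━━━━━━━━━━━━━┛       
                                                     
                                                     
                                                     
                                                     
                                                     
                                                     
                                                     
                                                     


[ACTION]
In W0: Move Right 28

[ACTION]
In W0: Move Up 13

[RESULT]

                       ┃     January 2020    ┃       
                      ┏━━━━━━━━━━━━━━━━━━━━━━┓       
                      ┃ MapNavigator         ┃       
                      ┠──────────────────────┨       
                      ┃                      ┃       
                      ┃                      ┃       
                      ┃                      ┃       
                      ┃...........@          ┃       
                      ┃............          ┃       
                      ┃............          ┃       
                      ┗━━━━━━━━━━━━━━━━━━━━━━┛       
                                                     
                                                     
                                                     
                                                     
                                                     
                                                     
                                                     
                                                     


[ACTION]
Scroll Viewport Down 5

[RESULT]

                      ┃                      ┃       
                      ┃                      ┃       
                      ┃...........@          ┃       
                      ┃............          ┃       
                      ┃............          ┃       
                      ┗━━━━━━━━━━━━━━━━━━━━━━┛       
                                                     
                                                     
                                                     
                                                     
                                                     
                                                     
                                                     
                                                     
                                                     
                                                     
                                                     
                                                     
                                                     


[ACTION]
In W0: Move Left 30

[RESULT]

                      ┃                      ┃       
                      ┃                      ┃       
                      ┃          .@...♣♣^.^♣♣┃       
                      ┃          ...^.♣^♣^...┃       
                      ┃          ....♣.......┃       
                      ┗━━━━━━━━━━━━━━━━━━━━━━┛       
                                                     
                                                     
                                                     
                                                     
                                                     
                                                     
                                                     
                                                     
                                                     
                                                     
                                                     
                                                     
                                                     


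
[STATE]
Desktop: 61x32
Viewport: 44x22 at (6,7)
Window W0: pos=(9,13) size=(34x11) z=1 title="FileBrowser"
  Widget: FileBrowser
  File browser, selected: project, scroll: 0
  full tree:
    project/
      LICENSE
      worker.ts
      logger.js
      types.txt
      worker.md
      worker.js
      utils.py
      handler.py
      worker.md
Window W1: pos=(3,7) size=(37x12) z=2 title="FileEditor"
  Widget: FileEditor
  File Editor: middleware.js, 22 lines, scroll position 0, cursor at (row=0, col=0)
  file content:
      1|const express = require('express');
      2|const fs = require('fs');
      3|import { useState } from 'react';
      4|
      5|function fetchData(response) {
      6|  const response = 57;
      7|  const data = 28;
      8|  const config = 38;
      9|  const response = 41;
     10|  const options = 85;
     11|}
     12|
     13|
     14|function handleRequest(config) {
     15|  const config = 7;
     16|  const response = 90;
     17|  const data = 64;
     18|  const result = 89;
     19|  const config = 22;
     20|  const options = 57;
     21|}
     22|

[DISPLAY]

━━━━━━━━━━━━━━━━━━━━━━━━━━━━━━━━━┓          
ileEditor                        ┃          
─────────────────────────────────┨          
nst express = require('express')▲┃          
nst fs = require('fs');         █┃          
port { useState } from 'react'; ░┃          
                                ░┃━━┓       
nction fetchData(response) {    ░┃  ┃       
const response = 57;            ░┃──┨       
const data = 28;                ░┃  ┃       
const config = 38;              ▼┃  ┃       
━━━━━━━━━━━━━━━━━━━━━━━━━━━━━━━━━┛  ┃       
   ┃    logger.js                   ┃       
   ┃    types.txt                   ┃       
   ┃    worker.md                   ┃       
   ┃    worker.js                   ┃       
   ┗━━━━━━━━━━━━━━━━━━━━━━━━━━━━━━━━┛       
                                            
                                            
                                            
                                            
                                            


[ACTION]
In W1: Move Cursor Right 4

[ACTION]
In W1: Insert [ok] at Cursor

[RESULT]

━━━━━━━━━━━━━━━━━━━━━━━━━━━━━━━━━┓          
ileEditor                        ┃          
─────────────────────────────────┨          
nsok█ express = require('express▲┃          
nst fs = require('fs');         █┃          
port { useState } from 'react'; ░┃          
                                ░┃━━┓       
nction fetchData(response) {    ░┃  ┃       
const response = 57;            ░┃──┨       
const data = 28;                ░┃  ┃       
const config = 38;              ▼┃  ┃       
━━━━━━━━━━━━━━━━━━━━━━━━━━━━━━━━━┛  ┃       
   ┃    logger.js                   ┃       
   ┃    types.txt                   ┃       
   ┃    worker.md                   ┃       
   ┃    worker.js                   ┃       
   ┗━━━━━━━━━━━━━━━━━━━━━━━━━━━━━━━━┛       
                                            
                                            
                                            
                                            
                                            


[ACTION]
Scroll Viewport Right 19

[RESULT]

━━━━━━━━━━━━━━━━━━━━━━┓                     
                      ┃                     
──────────────────────┨                     
ss = require('express▲┃                     
quire('fs');         █┃                     
tate } from 'react'; ░┃                     
                     ░┃━━┓                  
hData(response) {    ░┃  ┃                  
nse = 57;            ░┃──┨                  
= 28;                ░┃  ┃                  
g = 38;              ▼┃  ┃                  
━━━━━━━━━━━━━━━━━━━━━━┛  ┃                  
ger.js                   ┃                  
es.txt                   ┃                  
ker.md                   ┃                  
ker.js                   ┃                  
━━━━━━━━━━━━━━━━━━━━━━━━━┛                  
                                            
                                            
                                            
                                            
                                            


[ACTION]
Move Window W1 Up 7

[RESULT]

hData(response) {    ░┃                     
nse = 57;            ░┃                     
= 28;                ░┃                     
g = 38;              ▼┃                     
━━━━━━━━━━━━━━━━━━━━━━┛                     
                                            
━━━━━━━━━━━━━━━━━━━━━━━━━┓                  
owser                    ┃                  
─────────────────────────┨                  
roject/                  ┃                  
ENSE                     ┃                  
ker.ts                   ┃                  
ger.js                   ┃                  
es.txt                   ┃                  
ker.md                   ┃                  
ker.js                   ┃                  
━━━━━━━━━━━━━━━━━━━━━━━━━┛                  
                                            
                                            
                                            
                                            
                                            


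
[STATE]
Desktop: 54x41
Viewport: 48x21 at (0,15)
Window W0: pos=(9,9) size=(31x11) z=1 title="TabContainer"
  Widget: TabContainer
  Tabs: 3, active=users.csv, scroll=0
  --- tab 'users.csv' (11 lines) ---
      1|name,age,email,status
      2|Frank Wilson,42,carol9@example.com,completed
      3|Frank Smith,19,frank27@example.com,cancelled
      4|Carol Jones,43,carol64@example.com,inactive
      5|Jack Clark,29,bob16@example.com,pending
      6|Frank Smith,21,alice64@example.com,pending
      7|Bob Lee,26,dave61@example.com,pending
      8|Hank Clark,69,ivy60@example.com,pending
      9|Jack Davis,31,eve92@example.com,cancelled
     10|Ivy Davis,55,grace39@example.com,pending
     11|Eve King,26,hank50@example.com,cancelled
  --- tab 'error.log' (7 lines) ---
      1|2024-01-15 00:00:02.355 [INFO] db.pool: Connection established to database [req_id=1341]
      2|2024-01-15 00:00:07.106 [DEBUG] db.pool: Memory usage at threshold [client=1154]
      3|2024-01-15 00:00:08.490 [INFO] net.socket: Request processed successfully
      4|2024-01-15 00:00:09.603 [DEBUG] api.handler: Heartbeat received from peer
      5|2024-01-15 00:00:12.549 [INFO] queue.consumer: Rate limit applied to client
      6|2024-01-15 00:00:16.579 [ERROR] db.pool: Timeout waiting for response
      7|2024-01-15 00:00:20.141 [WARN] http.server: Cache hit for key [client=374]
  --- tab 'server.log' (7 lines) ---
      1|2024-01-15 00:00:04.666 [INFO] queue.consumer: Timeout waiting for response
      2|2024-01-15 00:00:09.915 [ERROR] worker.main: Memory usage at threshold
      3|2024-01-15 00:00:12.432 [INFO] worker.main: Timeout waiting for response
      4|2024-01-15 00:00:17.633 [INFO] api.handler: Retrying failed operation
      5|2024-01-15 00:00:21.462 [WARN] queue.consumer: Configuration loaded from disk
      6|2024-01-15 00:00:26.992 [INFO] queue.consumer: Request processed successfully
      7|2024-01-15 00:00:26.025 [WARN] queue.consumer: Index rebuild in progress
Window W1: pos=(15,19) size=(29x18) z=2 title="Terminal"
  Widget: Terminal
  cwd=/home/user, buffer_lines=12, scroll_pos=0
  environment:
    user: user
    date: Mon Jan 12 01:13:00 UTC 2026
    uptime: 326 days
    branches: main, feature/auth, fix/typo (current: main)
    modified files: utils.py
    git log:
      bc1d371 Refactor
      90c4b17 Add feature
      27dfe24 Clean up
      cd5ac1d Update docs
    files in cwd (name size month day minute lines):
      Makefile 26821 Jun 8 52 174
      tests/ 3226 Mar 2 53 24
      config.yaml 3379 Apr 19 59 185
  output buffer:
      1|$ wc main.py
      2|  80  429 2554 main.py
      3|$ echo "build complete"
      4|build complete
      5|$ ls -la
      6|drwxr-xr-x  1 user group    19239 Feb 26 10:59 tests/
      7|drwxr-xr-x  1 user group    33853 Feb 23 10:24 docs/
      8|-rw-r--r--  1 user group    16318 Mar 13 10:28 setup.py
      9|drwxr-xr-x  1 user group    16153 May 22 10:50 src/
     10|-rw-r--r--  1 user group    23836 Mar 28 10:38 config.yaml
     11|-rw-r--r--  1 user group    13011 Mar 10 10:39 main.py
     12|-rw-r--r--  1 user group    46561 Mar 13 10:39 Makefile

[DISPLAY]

         ┃Frank Wilson,42,carol9@exampl┃        
         ┃Frank Smith,19,frank27@exampl┃        
         ┃Carol Jones,43,carol64@exampl┃        
         ┃Jack Clark,29,bob16@example.c┃        
         ┗━━━━━┏━━━━━━━━━━━━━━━━━━━━━━━━━━━┓    
               ┃ Terminal                  ┃    
               ┠───────────────────────────┨    
               ┃$ wc main.py               ┃    
               ┃  80  429 2554 main.py     ┃    
               ┃$ echo "build complete"    ┃    
               ┃build complete             ┃    
               ┃$ ls -la                   ┃    
               ┃drwxr-xr-x  1 user group   ┃    
               ┃drwxr-xr-x  1 user group   ┃    
               ┃-rw-r--r--  1 user group   ┃    
               ┃drwxr-xr-x  1 user group   ┃    
               ┃-rw-r--r--  1 user group   ┃    
               ┃-rw-r--r--  1 user group   ┃    
               ┃-rw-r--r--  1 user group   ┃    
               ┃$ █                        ┃    
               ┃                           ┃    


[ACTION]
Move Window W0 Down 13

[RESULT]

                                                
                                                
                                                
                                                
               ┏━━━━━━━━━━━━━━━━━━━━━━━━━━━┓    
               ┃ Terminal                  ┃    
               ┠───────────────────────────┨    
         ┏━━━━━┃$ wc main.py               ┃    
         ┃ TabC┃  80  429 2554 main.py     ┃    
         ┠─────┃$ echo "build complete"    ┃    
         ┃[user┃build complete             ┃    
         ┃─────┃$ ls -la                   ┃    
         ┃name,┃drwxr-xr-x  1 user group   ┃    
         ┃Frank┃drwxr-xr-x  1 user group   ┃    
         ┃Frank┃-rw-r--r--  1 user group   ┃    
         ┃Carol┃drwxr-xr-x  1 user group   ┃    
         ┃Jack ┃-rw-r--r--  1 user group   ┃    
         ┗━━━━━┃-rw-r--r--  1 user group   ┃    
               ┃-rw-r--r--  1 user group   ┃    
               ┃$ █                        ┃    
               ┃                           ┃    


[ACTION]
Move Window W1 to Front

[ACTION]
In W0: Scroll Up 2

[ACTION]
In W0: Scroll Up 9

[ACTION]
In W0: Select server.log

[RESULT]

                                                
                                                
                                                
                                                
               ┏━━━━━━━━━━━━━━━━━━━━━━━━━━━┓    
               ┃ Terminal                  ┃    
               ┠───────────────────────────┨    
         ┏━━━━━┃$ wc main.py               ┃    
         ┃ TabC┃  80  429 2554 main.py     ┃    
         ┠─────┃$ echo "build complete"    ┃    
         ┃ user┃build complete             ┃    
         ┃─────┃$ ls -la                   ┃    
         ┃2024-┃drwxr-xr-x  1 user group   ┃    
         ┃2024-┃drwxr-xr-x  1 user group   ┃    
         ┃2024-┃-rw-r--r--  1 user group   ┃    
         ┃2024-┃drwxr-xr-x  1 user group   ┃    
         ┃2024-┃-rw-r--r--  1 user group   ┃    
         ┗━━━━━┃-rw-r--r--  1 user group   ┃    
               ┃-rw-r--r--  1 user group   ┃    
               ┃$ █                        ┃    
               ┃                           ┃    


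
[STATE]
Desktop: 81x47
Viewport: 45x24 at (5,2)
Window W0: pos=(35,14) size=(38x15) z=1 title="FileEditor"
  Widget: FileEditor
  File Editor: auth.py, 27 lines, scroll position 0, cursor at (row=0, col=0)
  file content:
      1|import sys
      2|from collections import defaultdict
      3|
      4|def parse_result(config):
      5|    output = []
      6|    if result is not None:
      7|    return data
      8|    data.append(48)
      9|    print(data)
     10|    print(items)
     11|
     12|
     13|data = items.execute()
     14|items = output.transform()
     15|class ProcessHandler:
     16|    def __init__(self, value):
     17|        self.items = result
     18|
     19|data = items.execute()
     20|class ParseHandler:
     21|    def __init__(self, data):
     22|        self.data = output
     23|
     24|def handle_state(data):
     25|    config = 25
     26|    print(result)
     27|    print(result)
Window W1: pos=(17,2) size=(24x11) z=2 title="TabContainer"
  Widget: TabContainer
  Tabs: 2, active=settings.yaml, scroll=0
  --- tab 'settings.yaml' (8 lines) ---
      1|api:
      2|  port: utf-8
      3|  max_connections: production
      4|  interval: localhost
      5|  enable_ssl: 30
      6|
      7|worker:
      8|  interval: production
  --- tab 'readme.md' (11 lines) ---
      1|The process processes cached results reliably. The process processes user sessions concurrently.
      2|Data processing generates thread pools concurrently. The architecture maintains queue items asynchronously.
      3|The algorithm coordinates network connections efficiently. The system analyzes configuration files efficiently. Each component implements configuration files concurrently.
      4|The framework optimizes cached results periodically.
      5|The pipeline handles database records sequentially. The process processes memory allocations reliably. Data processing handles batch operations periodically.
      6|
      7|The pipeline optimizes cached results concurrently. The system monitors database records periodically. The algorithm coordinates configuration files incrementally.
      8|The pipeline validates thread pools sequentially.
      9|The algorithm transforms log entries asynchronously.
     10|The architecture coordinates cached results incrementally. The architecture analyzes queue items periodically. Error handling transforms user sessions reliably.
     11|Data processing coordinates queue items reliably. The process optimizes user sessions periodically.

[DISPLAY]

            ┏━━━━━━━━━━━━━━━━━━━━━━┓         
            ┃ TabContainer         ┃         
            ┠──────────────────────┨         
            ┃[settings.yaml]│ readm┃         
            ┃──────────────────────┃         
            ┃api:                  ┃         
            ┃  port: utf-8         ┃         
            ┃  max_connections: pro┃         
            ┃  interval: localhost ┃         
            ┃  enable_ssl: 30      ┃         
            ┗━━━━━━━━━━━━━━━━━━━━━━┛         
                                             
                              ┏━━━━━━━━━━━━━━
                              ┃ FileEditor   
                              ┠──────────────
                              ┃█mport sys    
                              ┃from collectio
                              ┃              
                              ┃def parse_resu
                              ┃    output = [
                              ┃    if result 
                              ┃    return dat
                              ┃    data.appen
                              ┃    print(data


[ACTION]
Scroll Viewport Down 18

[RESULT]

                              ┃def parse_resu
                              ┃    output = [
                              ┃    if result 
                              ┃    return dat
                              ┃    data.appen
                              ┃    print(data
                              ┃    print(item
                              ┃              
                              ┗━━━━━━━━━━━━━━
                                             
                                             
                                             
                                             
                                             
                                             
                                             
                                             
                                             
                                             
                                             
                                             
                                             
                                             
                                             


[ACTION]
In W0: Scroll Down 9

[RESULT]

                              ┃data = items.e
                              ┃items = output
                              ┃class ProcessH
                              ┃    def __init
                              ┃        self.i
                              ┃              
                              ┃data = items.e
                              ┃class ParseHan
                              ┗━━━━━━━━━━━━━━
                                             
                                             
                                             
                                             
                                             
                                             
                                             
                                             
                                             
                                             
                                             
                                             
                                             
                                             
                                             


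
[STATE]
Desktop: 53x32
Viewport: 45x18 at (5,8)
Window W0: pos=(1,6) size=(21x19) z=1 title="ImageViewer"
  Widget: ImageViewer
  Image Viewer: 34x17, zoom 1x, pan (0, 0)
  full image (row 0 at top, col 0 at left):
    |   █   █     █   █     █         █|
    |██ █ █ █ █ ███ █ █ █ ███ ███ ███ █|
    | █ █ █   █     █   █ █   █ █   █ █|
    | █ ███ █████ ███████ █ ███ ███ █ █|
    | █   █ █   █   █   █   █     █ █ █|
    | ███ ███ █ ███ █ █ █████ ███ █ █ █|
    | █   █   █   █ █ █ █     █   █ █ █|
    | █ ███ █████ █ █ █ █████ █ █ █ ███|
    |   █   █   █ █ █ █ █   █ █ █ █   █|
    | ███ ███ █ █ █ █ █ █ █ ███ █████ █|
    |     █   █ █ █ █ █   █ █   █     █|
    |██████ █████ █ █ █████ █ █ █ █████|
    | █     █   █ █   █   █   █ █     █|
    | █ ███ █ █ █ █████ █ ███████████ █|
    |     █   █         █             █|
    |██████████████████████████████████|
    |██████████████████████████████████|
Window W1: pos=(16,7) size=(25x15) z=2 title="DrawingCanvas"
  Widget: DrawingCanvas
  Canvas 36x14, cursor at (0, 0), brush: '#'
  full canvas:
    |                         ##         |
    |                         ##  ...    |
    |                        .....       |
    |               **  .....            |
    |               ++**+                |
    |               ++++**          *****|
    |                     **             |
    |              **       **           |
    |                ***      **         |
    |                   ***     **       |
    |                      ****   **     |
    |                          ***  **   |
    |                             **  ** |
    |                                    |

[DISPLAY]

───────────┃ DrawingCanvas         ┃         
█   █     █┠───────────────────────┨         
█ █ █ █ ███┃+                      ┃         
█ █   █    ┃                       ┃         
███ █████ █┃                       ┃         
  █ █   █  ┃               **  ....┃         
█ ███ █ ███┃               ++**+   ┃         
  █   █   █┃               ++++**  ┃         
███ █████ █┃                     **┃         
█   █   █ █┃              **       ┃         
█ ███ █ █ █┃                ***    ┃         
  █   █ █ █┃                   *** ┃         
███ █████ █┃                      *┃         
    █   █ █┗━━━━━━━━━━━━━━━━━━━━━━━┛         
███ █ █ █ █████ ┃                            
  █   █         ┃                            
━━━━━━━━━━━━━━━━┛                            
                                             


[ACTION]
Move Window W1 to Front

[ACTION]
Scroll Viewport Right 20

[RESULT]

────────┃ DrawingCanvas         ┃            
 █     █┠───────────────────────┨            
 █ █ ███┃+                      ┃            
   █    ┃                       ┃            
 █████ █┃                       ┃            
 █   █  ┃               **  ....┃            
██ █ ███┃               ++**+   ┃            
   █   █┃               ++++**  ┃            
 █████ █┃                     **┃            
 █   █ █┃              **       ┃            
██ █ █ █┃                ***    ┃            
   █ █ █┃                   *** ┃            
 █████ █┃                      *┃            
 █   █ █┗━━━━━━━━━━━━━━━━━━━━━━━┛            
 █ █ █ █████ ┃                               
   █         ┃                               
━━━━━━━━━━━━━┛                               
                                             


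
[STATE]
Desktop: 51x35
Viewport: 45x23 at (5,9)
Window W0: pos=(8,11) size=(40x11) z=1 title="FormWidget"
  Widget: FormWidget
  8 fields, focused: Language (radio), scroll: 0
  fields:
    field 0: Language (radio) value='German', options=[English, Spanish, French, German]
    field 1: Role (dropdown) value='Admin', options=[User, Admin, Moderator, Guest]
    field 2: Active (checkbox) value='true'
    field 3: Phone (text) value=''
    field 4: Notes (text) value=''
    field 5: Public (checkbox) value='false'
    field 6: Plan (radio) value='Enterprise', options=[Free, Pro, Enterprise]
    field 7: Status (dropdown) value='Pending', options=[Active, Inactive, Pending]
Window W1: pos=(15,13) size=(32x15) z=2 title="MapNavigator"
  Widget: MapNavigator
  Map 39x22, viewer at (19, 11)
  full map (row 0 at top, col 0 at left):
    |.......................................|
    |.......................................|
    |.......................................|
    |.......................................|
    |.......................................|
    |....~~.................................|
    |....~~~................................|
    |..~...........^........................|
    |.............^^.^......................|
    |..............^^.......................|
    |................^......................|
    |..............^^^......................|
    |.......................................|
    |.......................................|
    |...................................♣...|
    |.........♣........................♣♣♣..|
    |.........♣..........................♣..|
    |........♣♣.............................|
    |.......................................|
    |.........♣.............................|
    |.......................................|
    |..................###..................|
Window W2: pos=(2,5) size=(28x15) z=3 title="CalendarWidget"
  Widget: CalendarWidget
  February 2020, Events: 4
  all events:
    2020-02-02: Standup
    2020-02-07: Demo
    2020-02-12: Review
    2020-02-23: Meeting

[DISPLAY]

 Tu We Th Fr Sa Su      ┃                    
              1  2*     ┃                    
  4  5  6  7*  8  9     ┃━━━━━━━━━━━━━━━━━┓  
 11 12* 13 14 15 16     ┃                 ┃  
 18 19 20 21 22 23*     ┃━━━━━━━━━━━━━━━━┓┨  
 25 26 27 28 29         ┃                ┃┃  
                        ┃────────────────┨┃  
                        ┃................┃┃  
                        ┃................┃┃  
                        ┃................┃┃  
━━━━━━━━━━━━━━━━━━━━━━━━┛................┃┃  
   ┃  Plan┃............^.................┃┃  
   ┗━━━━━━┃..........^^^..@..............┃┛  
          ┃..............................┃   
          ┃..............................┃   
          ┃..............................┃   
          ┃.....♣........................┃   
          ┃.....♣........................┃   
          ┗━━━━━━━━━━━━━━━━━━━━━━━━━━━━━━┛   
                                             
                                             
                                             
                                             


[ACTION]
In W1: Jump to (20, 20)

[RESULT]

 Tu We Th Fr Sa Su      ┃                    
              1  2*     ┃                    
  4  5  6  7*  8  9     ┃━━━━━━━━━━━━━━━━━┓  
 11 12* 13 14 15 16     ┃                 ┃  
 18 19 20 21 22 23*     ┃━━━━━━━━━━━━━━━━┓┨  
 25 26 27 28 29         ┃                ┃┃  
                        ┃────────────────┨┃  
                        ┃...............♣┃┃  
                        ┃................┃┃  
                        ┃................┃┃  
━━━━━━━━━━━━━━━━━━━━━━━━┛................┃┃  
   ┃  Plan┃....♣.........................┃┃  
   ┗━━━━━━┃...............@..............┃┛  
          ┃.............###..............┃   
          ┃                              ┃   
          ┃                              ┃   
          ┃                              ┃   
          ┃                              ┃   
          ┗━━━━━━━━━━━━━━━━━━━━━━━━━━━━━━┛   
                                             
                                             
                                             
                                             


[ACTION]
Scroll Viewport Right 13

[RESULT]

Tu We Th Fr Sa Su      ┃                     
             1  2*     ┃                     
 4  5  6  7*  8  9     ┃━━━━━━━━━━━━━━━━━┓   
11 12* 13 14 15 16     ┃                 ┃   
18 19 20 21 22 23*     ┃━━━━━━━━━━━━━━━━┓┨   
25 26 27 28 29         ┃                ┃┃   
                       ┃────────────────┨┃   
                       ┃...............♣┃┃   
                       ┃................┃┃   
                       ┃................┃┃   
━━━━━━━━━━━━━━━━━━━━━━━┛................┃┃   
  ┃  Plan┃....♣.........................┃┃   
  ┗━━━━━━┃...............@..............┃┛   
         ┃.............###..............┃    
         ┃                              ┃    
         ┃                              ┃    
         ┃                              ┃    
         ┃                              ┃    
         ┗━━━━━━━━━━━━━━━━━━━━━━━━━━━━━━┛    
                                             
                                             
                                             
                                             


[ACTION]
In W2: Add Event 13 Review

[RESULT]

Tu We Th Fr Sa Su      ┃                     
             1  2*     ┃                     
 4  5  6  7*  8  9     ┃━━━━━━━━━━━━━━━━━┓   
11 12* 13* 14 15 16    ┃                 ┃   
18 19 20 21 22 23*     ┃━━━━━━━━━━━━━━━━┓┨   
25 26 27 28 29         ┃                ┃┃   
                       ┃────────────────┨┃   
                       ┃...............♣┃┃   
                       ┃................┃┃   
                       ┃................┃┃   
━━━━━━━━━━━━━━━━━━━━━━━┛................┃┃   
  ┃  Plan┃....♣.........................┃┃   
  ┗━━━━━━┃...............@..............┃┛   
         ┃.............###..............┃    
         ┃                              ┃    
         ┃                              ┃    
         ┃                              ┃    
         ┃                              ┃    
         ┗━━━━━━━━━━━━━━━━━━━━━━━━━━━━━━┛    
                                             
                                             
                                             
                                             


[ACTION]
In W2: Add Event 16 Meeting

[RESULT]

Tu We Th Fr Sa Su      ┃                     
             1  2*     ┃                     
 4  5  6  7*  8  9     ┃━━━━━━━━━━━━━━━━━┓   
11 12* 13* 14 15 16*   ┃                 ┃   
18 19 20 21 22 23*     ┃━━━━━━━━━━━━━━━━┓┨   
25 26 27 28 29         ┃                ┃┃   
                       ┃────────────────┨┃   
                       ┃...............♣┃┃   
                       ┃................┃┃   
                       ┃................┃┃   
━━━━━━━━━━━━━━━━━━━━━━━┛................┃┃   
  ┃  Plan┃....♣.........................┃┃   
  ┗━━━━━━┃...............@..............┃┛   
         ┃.............###..............┃    
         ┃                              ┃    
         ┃                              ┃    
         ┃                              ┃    
         ┃                              ┃    
         ┗━━━━━━━━━━━━━━━━━━━━━━━━━━━━━━┛    
                                             
                                             
                                             
                                             
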